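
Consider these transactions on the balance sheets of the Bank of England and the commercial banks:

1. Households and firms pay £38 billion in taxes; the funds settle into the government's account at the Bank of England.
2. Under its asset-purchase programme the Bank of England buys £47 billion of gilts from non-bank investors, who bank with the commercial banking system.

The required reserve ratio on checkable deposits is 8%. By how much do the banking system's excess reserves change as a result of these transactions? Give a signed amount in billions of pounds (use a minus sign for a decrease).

Government account inflow £38 billion: reserves −£38B, deposits −£38B.
Asset purchase (from non-banks) £47 billion: reserves +£47B, deposits +£47B.
Totals: Δreserves = +£9B, Δdeposits = +£9B.
Δrequired reserves = 8% × +£9B = +£0.72B.
Δexcess reserves = Δreserves − Δrequired = +£9B − (+£0.72B) = +£8.28 billion.

+£8.28 billion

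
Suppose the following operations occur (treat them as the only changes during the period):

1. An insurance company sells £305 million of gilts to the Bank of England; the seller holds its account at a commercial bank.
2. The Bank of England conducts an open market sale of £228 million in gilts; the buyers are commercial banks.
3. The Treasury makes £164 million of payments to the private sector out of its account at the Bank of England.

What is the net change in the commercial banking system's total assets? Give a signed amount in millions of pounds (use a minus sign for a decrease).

+£469 million

Bank of England balance sheet:
  Assets:      Securities +£77M
  Liabilities: Bank reserves +£241M, Government deposits −£164M
Commercial banking system:
  Assets:      Reserves at CB +£241M, Securities +£228M
  Liabilities: Checkable deposits +£469M
Change in total bank assets = +£469 million.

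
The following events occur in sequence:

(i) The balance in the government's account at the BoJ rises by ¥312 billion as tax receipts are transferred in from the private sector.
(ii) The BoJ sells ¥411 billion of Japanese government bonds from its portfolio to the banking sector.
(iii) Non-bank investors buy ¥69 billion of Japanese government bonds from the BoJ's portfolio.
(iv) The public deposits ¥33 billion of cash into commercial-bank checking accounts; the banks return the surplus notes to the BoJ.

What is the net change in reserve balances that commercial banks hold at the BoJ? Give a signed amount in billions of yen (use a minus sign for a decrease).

-¥759 billion

BoJ balance sheet:
  Assets:      Securities −¥480B
  Liabilities: Bank reserves −¥759B, Currency in circulation −¥33B, Government deposits +¥312B
Commercial banking system:
  Assets:      Reserves at CB −¥759B, Securities +¥411B
  Liabilities: Checkable deposits −¥348B
So the change in reserve balances that commercial banks hold at the BoJ is -¥759 billion.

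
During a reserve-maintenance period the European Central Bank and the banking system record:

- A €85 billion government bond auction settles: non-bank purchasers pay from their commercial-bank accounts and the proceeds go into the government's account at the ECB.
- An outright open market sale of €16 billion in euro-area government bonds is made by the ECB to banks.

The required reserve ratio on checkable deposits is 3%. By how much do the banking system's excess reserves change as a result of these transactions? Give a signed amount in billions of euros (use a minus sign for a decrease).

Government account inflow €85 billion: reserves −€85B, deposits −€85B.
OMO sale (to banks) €16 billion: reserves −€16B, deposits 0.
Totals: Δreserves = −€101B, Δdeposits = −€85B.
Δrequired reserves = 3% × −€85B = −€2.55B.
Δexcess reserves = Δreserves − Δrequired = −€101B − (−€2.55B) = -€98.45 billion.

-€98.45 billion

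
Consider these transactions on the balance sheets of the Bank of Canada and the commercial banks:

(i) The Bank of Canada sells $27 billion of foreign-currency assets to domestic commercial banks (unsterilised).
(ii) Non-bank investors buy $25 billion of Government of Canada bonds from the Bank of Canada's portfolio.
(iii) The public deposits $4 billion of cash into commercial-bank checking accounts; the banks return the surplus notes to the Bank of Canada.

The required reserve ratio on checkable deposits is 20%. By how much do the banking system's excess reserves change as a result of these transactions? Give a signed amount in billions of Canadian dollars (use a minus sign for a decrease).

-$43.8 billion

FX sale $27 billion: reserves −$27B, deposits 0.
Asset sale (to non-banks) $25 billion: reserves −$25B, deposits −$25B.
Currency deposit $4 billion: reserves +$4B, deposits +$4B.
Totals: Δreserves = −$48B, Δdeposits = −$21B.
Δrequired reserves = 20% × −$21B = −$4.2B.
Δexcess reserves = Δreserves − Δrequired = −$48B − (−$4.2B) = -$43.8 billion.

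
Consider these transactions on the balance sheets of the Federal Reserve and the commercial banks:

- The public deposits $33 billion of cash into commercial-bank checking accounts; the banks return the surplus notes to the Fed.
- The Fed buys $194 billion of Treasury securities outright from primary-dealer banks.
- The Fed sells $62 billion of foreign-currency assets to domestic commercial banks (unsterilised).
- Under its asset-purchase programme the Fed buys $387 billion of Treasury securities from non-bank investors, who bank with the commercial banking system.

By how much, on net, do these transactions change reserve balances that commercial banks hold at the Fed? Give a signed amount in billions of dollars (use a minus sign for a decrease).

Currency deposit $33 billion: returned notes are swapped for reserve credit → +$33B.
OMO purchase (from banks) $194 billion: the Fed pays by crediting reserve accounts → +$194B.
FX sale $62 billion: the buying banks pay out of their reserve balances → −$62B.
Asset purchase (from non-banks) $387 billion: the Fed pays by crediting reserve accounts → +$387B.
Net: 33 + 194 − 62 + 387 = +$552 billion.

+$552 billion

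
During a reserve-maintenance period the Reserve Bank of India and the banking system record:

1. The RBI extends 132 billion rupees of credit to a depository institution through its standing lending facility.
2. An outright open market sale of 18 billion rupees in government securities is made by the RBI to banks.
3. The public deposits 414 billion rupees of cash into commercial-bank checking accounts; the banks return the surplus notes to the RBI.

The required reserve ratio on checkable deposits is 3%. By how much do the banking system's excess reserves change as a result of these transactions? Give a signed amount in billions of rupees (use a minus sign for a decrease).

+515.58 billion

Discount-window loan 132 billion rupees: reserves +132B, deposits 0.
OMO sale (to banks) 18 billion rupees: reserves −18B, deposits 0.
Currency deposit 414 billion rupees: reserves +414B, deposits +414B.
Totals: Δreserves = +528B, Δdeposits = +414B.
Δrequired reserves = 3% × +414B = +12.42B.
Δexcess reserves = Δreserves − Δrequired = +528B − (+12.42B) = +515.58 billion.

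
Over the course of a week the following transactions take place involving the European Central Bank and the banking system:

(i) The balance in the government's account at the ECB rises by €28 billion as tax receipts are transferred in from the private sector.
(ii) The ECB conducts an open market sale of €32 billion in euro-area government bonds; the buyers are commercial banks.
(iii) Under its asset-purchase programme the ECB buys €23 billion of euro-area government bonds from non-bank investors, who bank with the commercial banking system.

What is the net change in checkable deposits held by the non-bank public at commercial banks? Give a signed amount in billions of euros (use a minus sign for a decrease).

-€5 billion

Government account inflow €28 billion: non-bank counterparties' bank balances fall → −€28B.
OMO sale (to banks) €32 billion: the counterparty is a bank, so public deposits are unchanged → 0.
Asset purchase (from non-banks) €23 billion: non-bank counterparties' bank balances rise → +€23B.
Net: −28 + 0 + 23 = -€5 billion.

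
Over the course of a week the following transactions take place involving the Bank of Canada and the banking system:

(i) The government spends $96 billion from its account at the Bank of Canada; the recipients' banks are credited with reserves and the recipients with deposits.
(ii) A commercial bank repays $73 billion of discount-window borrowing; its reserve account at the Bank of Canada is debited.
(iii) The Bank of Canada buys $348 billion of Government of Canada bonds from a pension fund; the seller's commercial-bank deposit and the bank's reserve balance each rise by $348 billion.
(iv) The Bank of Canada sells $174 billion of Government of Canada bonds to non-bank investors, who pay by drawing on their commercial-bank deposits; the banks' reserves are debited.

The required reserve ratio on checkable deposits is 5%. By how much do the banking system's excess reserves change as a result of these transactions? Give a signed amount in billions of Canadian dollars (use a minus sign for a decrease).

+$183.5 billion

Government spending $96 billion: reserves +$96B, deposits +$96B.
Discount-window repayment $73 billion: reserves −$73B, deposits 0.
Asset purchase (from non-banks) $348 billion: reserves +$348B, deposits +$348B.
Asset sale (to non-banks) $174 billion: reserves −$174B, deposits −$174B.
Totals: Δreserves = +$197B, Δdeposits = +$270B.
Δrequired reserves = 5% × +$270B = +$13.5B.
Δexcess reserves = Δreserves − Δrequired = +$197B − (+$13.5B) = +$183.5 billion.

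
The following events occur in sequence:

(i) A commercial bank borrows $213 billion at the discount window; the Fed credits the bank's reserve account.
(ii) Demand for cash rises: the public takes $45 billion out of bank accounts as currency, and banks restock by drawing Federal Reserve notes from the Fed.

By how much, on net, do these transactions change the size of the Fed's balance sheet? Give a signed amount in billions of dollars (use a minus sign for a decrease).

+$213 billion

Fed balance sheet:
  Assets:      Loans to banks +$213B
  Liabilities: Bank reserves +$168B, Currency in circulation +$45B
Commercial banking system:
  Assets:      Reserves at CB +$168B
  Liabilities: Checkable deposits −$45B, Borrowings from CB +$213B
Change in total Fed assets = +$213 billion.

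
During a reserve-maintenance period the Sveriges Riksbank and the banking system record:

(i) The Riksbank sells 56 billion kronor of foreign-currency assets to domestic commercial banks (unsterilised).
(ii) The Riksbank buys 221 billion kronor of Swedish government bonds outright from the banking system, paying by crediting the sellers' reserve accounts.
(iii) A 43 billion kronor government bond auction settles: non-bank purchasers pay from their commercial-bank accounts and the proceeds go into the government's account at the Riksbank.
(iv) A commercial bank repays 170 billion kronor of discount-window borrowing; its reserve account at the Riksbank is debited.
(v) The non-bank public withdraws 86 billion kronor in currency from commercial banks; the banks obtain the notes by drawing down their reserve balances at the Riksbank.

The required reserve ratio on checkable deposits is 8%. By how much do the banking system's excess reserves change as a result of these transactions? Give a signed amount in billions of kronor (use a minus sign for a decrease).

-123.68 billion

FX sale 56 billion kronor: reserves −56B, deposits 0.
OMO purchase (from banks) 221 billion kronor: reserves +221B, deposits 0.
Government account inflow 43 billion kronor: reserves −43B, deposits −43B.
Discount-window repayment 170 billion kronor: reserves −170B, deposits 0.
Currency withdrawal 86 billion kronor: reserves −86B, deposits −86B.
Totals: Δreserves = −134B, Δdeposits = −129B.
Δrequired reserves = 8% × −129B = −10.32B.
Δexcess reserves = Δreserves − Δrequired = −134B − (−10.32B) = -123.68 billion.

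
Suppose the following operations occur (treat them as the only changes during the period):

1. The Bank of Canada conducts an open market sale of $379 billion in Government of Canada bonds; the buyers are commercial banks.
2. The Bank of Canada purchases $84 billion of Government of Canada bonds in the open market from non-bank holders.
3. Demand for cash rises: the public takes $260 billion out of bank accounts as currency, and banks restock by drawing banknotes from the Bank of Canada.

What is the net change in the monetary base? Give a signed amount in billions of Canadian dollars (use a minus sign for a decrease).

Bank of Canada balance sheet:
  Assets:      Securities −$295B
  Liabilities: Bank reserves −$555B, Currency in circulation +$260B
Commercial banking system:
  Assets:      Reserves at CB −$555B, Securities +$379B
  Liabilities: Checkable deposits −$176B
Monetary base = currency + reserves: +$260B + (−$555B) = -$295 billion.

-$295 billion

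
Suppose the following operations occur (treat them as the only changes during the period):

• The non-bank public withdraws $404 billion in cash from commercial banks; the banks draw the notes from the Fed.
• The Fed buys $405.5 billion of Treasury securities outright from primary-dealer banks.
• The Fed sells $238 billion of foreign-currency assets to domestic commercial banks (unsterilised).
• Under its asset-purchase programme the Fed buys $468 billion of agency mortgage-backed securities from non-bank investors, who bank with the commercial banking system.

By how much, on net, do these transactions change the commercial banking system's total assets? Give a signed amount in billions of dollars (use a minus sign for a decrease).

+$64 billion

Fed balance sheet:
  Assets:      Securities +$873.5B, Foreign assets −$238B
  Liabilities: Bank reserves +$231.5B, Currency in circulation +$404B
Commercial banking system:
  Assets:      Reserves at CB +$231.5B, Securities −$405.5B, Foreign assets +$238B
  Liabilities: Checkable deposits +$64B
Change in total bank assets = +$64 billion.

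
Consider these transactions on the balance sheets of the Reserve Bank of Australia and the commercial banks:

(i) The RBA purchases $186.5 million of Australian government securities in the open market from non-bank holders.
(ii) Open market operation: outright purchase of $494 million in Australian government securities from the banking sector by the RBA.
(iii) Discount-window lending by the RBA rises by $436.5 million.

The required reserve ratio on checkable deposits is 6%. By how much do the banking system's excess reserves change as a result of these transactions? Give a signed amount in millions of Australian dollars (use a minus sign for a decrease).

+$1105.81 million

Asset purchase (from non-banks) $186.5 million: reserves +$186.5M, deposits +$186.5M.
OMO purchase (from banks) $494 million: reserves +$494M, deposits 0.
Discount-window loan $436.5 million: reserves +$436.5M, deposits 0.
Totals: Δreserves = +$1117M, Δdeposits = +$186.5M.
Δrequired reserves = 6% × +$186.5M = +$11.19M.
Δexcess reserves = Δreserves − Δrequired = +$1117M − (+$11.19M) = +$1105.81 million.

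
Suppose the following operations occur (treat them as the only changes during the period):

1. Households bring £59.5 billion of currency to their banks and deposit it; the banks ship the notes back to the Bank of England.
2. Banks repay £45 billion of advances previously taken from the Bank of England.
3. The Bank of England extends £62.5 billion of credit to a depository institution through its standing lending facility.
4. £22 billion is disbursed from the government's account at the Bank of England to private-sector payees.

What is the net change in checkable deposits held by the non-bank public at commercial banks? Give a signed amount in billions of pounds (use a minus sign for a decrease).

+£81.5 billion

Bank of England balance sheet:
  Assets:      Loans to banks +£17.5B
  Liabilities: Bank reserves +£99B, Currency in circulation −£59.5B, Government deposits −£22B
Commercial banking system:
  Assets:      Reserves at CB +£99B
  Liabilities: Checkable deposits +£81.5B, Borrowings from CB +£17.5B
So the change in checkable deposits held by the non-bank public at commercial banks is +£81.5 billion.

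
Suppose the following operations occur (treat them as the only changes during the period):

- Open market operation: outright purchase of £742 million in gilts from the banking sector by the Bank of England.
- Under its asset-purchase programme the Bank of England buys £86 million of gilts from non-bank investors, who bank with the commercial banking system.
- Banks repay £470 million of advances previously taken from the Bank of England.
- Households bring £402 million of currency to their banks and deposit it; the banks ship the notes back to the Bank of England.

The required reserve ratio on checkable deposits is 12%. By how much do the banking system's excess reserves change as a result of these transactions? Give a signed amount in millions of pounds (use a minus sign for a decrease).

+£701.44 million

OMO purchase (from banks) £742 million: reserves +£742M, deposits 0.
Asset purchase (from non-banks) £86 million: reserves +£86M, deposits +£86M.
Discount-window repayment £470 million: reserves −£470M, deposits 0.
Currency deposit £402 million: reserves +£402M, deposits +£402M.
Totals: Δreserves = +£760M, Δdeposits = +£488M.
Δrequired reserves = 12% × +£488M = +£58.56M.
Δexcess reserves = Δreserves − Δrequired = +£760M − (+£58.56M) = +£701.44 million.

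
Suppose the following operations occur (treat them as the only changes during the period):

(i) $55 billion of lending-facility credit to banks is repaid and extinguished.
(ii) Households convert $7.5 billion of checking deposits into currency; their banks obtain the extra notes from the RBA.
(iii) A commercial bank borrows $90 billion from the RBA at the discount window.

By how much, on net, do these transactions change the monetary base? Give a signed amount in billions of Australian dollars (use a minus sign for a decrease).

Discount-window repayment $55 billion: RBA balance sheet contracts → −$55B.
Currency withdrawal $7.5 billion: just a shift between currency and reserves — both are base money → 0.
Discount-window loan $90 billion: RBA balance sheet expands → +$90B.
Net: −55 + 0 + 90 = +$35 billion.

+$35 billion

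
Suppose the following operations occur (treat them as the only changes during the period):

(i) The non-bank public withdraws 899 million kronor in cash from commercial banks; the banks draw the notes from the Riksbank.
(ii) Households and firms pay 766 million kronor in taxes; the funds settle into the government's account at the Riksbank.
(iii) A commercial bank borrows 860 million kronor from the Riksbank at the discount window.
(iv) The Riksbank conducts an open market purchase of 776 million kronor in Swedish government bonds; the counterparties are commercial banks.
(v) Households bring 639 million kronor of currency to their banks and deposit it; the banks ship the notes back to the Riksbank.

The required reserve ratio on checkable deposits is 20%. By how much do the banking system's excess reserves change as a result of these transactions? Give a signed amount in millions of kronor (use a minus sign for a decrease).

+815.2 million

Currency withdrawal 899 million kronor: reserves −899M, deposits −899M.
Government account inflow 766 million kronor: reserves −766M, deposits −766M.
Discount-window loan 860 million kronor: reserves +860M, deposits 0.
OMO purchase (from banks) 776 million kronor: reserves +776M, deposits 0.
Currency deposit 639 million kronor: reserves +639M, deposits +639M.
Totals: Δreserves = +610M, Δdeposits = −1026M.
Δrequired reserves = 20% × −1026M = −205.2M.
Δexcess reserves = Δreserves − Δrequired = +610M − (−205.2M) = +815.2 million.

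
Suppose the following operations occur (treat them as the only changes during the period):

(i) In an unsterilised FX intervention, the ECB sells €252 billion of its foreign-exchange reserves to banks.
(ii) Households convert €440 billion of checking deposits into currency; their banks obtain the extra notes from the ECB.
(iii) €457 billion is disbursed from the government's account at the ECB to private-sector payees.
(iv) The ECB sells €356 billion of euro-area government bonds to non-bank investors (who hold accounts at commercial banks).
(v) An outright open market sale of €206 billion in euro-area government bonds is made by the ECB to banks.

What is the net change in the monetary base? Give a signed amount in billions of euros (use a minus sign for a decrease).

-€357 billion

FX sale €252 billion: ECB balance sheet contracts → −€252B.
Currency withdrawal €440 billion: just a shift between currency and reserves — both are base money → 0.
Government spending €457 billion: a non-base liability converts back to reserves → +€457B.
Asset sale (to non-banks) €356 billion: ECB balance sheet contracts → −€356B.
OMO sale (to banks) €206 billion: ECB balance sheet contracts → −€206B.
Net: −252 + 0 + 457 − 356 − 206 = -€357 billion.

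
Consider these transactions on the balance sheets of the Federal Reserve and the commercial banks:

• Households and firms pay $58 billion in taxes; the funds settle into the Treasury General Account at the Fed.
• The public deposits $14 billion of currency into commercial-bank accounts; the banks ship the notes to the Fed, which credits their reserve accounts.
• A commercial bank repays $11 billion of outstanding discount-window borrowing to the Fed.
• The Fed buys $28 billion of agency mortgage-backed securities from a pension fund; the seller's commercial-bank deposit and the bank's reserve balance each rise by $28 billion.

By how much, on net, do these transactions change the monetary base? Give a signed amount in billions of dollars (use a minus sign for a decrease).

-$41 billion

Government account inflow $58 billion: reserves shift to a non-base liability → −$58B.
Currency deposit $14 billion: just a shift between currency and reserves — both are base money → 0.
Discount-window repayment $11 billion: Fed balance sheet contracts → −$11B.
Asset purchase (from non-banks) $28 billion: Fed balance sheet expands → +$28B.
Net: −58 + 0 − 11 + 28 = -$41 billion.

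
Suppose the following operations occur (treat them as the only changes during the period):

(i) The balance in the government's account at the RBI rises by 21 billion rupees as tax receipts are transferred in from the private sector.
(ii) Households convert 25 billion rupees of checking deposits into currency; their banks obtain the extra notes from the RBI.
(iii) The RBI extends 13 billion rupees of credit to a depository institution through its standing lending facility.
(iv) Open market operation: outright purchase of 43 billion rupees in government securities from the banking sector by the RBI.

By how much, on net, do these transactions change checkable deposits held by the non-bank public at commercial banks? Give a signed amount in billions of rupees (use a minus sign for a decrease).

-46 billion

Government account inflow 21 billion rupees: non-bank counterparties' bank balances fall → −21B.
Currency withdrawal 25 billion rupees: non-bank counterparties' bank balances fall → −25B.
Discount-window loan 13 billion rupees: the counterparty is a bank, so public deposits are unchanged → 0.
OMO purchase (from banks) 43 billion rupees: the counterparty is a bank, so public deposits are unchanged → 0.
Net: −21 − 25 + 0 + 0 = -46 billion.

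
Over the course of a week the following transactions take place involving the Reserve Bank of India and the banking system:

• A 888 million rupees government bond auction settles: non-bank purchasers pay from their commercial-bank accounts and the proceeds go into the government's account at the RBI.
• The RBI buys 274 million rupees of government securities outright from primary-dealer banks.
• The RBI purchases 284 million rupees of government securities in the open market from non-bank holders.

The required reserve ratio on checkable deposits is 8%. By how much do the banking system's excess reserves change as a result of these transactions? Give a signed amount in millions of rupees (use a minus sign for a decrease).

Government account inflow 888 million rupees: reserves −888M, deposits −888M.
OMO purchase (from banks) 274 million rupees: reserves +274M, deposits 0.
Asset purchase (from non-banks) 284 million rupees: reserves +284M, deposits +284M.
Totals: Δreserves = −330M, Δdeposits = −604M.
Δrequired reserves = 8% × −604M = −48.32M.
Δexcess reserves = Δreserves − Δrequired = −330M − (−48.32M) = -281.68 million.

-281.68 million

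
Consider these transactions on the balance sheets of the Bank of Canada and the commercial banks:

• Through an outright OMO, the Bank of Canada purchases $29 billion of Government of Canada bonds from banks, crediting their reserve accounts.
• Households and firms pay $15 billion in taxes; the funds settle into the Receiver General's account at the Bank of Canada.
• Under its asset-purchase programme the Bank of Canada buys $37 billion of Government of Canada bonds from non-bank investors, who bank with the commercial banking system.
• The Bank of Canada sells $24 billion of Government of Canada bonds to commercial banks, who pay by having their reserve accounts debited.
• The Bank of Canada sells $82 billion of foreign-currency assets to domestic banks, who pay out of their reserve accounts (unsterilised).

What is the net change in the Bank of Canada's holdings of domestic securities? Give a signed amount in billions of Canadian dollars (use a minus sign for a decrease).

Bank of Canada balance sheet:
  Assets:      Securities +$42B, Foreign assets −$82B
  Liabilities: Bank reserves −$55B, Government deposits +$15B
Commercial banking system:
  Assets:      Reserves at CB −$55B, Securities −$5B, Foreign assets +$82B
  Liabilities: Checkable deposits +$22B
So the change in the Bank of Canada's holdings of domestic securities is +$42 billion.

+$42 billion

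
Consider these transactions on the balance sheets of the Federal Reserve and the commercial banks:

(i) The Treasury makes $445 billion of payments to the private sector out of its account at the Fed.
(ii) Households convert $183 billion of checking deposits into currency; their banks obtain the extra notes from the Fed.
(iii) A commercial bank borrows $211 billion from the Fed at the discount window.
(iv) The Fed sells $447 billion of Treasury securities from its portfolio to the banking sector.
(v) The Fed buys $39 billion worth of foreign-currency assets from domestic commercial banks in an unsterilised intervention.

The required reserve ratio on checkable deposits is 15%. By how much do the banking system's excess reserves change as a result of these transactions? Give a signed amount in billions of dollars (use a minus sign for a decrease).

+$25.7 billion

Government spending $445 billion: reserves +$445B, deposits +$445B.
Currency withdrawal $183 billion: reserves −$183B, deposits −$183B.
Discount-window loan $211 billion: reserves +$211B, deposits 0.
OMO sale (to banks) $447 billion: reserves −$447B, deposits 0.
FX purchase $39 billion: reserves +$39B, deposits 0.
Totals: Δreserves = +$65B, Δdeposits = +$262B.
Δrequired reserves = 15% × +$262B = +$39.3B.
Δexcess reserves = Δreserves − Δrequired = +$65B − (+$39.3B) = +$25.7 billion.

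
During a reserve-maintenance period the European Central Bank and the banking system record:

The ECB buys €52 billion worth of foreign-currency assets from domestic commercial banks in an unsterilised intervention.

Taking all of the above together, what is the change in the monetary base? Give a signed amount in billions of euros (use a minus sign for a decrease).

+€52 billion

ECB balance sheet:
  Assets:      Foreign assets +€52B
  Liabilities: Bank reserves +€52B
Monetary base = currency + reserves: 0 + (+€52B) = +€52 billion.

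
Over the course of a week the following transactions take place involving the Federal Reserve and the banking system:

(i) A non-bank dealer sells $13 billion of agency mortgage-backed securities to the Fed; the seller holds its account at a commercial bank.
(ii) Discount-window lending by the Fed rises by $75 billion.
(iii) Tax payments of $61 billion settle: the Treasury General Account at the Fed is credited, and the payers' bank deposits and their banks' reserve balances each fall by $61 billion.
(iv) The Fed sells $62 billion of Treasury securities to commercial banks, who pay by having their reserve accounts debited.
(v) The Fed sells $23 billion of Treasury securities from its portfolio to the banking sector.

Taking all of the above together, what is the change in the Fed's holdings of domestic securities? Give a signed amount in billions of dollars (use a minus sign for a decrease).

-$72 billion

Asset purchase (from non-banks) $13 billion: securities added to the Fed's portfolio → +$13B.
Discount-window loan $75 billion: the Fed's securities portfolio is untouched → 0.
Government account inflow $61 billion: the Fed's securities portfolio is untouched → 0.
OMO sale (to banks) $62 billion: securities removed from the Fed's portfolio → −$62B.
OMO sale (to banks) $23 billion: securities removed from the Fed's portfolio → −$23B.
Net: 13 + 0 + 0 − 62 − 23 = -$72 billion.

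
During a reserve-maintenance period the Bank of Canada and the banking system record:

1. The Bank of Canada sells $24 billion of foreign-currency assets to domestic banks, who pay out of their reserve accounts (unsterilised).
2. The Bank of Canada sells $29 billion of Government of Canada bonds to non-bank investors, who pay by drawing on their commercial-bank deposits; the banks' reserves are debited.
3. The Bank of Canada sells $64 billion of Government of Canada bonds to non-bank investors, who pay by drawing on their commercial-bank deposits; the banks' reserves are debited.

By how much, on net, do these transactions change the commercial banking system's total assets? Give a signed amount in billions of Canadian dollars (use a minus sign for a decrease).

Bank of Canada balance sheet:
  Assets:      Securities −$93B, Foreign assets −$24B
  Liabilities: Bank reserves −$117B
Commercial banking system:
  Assets:      Reserves at CB −$117B, Foreign assets +$24B
  Liabilities: Checkable deposits −$93B
Change in total bank assets = -$93 billion.

-$93 billion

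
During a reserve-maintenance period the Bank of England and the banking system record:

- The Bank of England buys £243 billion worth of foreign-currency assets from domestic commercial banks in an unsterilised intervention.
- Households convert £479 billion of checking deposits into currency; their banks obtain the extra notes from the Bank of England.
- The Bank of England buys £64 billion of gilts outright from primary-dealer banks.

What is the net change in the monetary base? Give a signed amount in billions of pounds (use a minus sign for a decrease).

+£307 billion

Bank of England balance sheet:
  Assets:      Securities +£64B, Foreign assets +£243B
  Liabilities: Bank reserves −£172B, Currency in circulation +£479B
Monetary base = currency + reserves: +£479B + (−£172B) = +£307 billion.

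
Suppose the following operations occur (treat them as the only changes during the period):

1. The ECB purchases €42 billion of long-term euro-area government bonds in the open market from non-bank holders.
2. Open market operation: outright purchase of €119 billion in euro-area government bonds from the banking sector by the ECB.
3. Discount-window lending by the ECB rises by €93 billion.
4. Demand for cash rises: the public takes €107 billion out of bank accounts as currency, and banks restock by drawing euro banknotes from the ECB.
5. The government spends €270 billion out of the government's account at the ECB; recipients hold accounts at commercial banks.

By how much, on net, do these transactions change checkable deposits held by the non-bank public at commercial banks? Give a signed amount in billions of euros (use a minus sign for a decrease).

ECB balance sheet:
  Assets:      Securities +€161B, Loans to banks +€93B
  Liabilities: Bank reserves +€417B, Currency in circulation +€107B, Government deposits −€270B
Commercial banking system:
  Assets:      Reserves at CB +€417B, Securities −€119B
  Liabilities: Checkable deposits +€205B, Borrowings from CB +€93B
So the change in checkable deposits held by the non-bank public at commercial banks is +€205 billion.

+€205 billion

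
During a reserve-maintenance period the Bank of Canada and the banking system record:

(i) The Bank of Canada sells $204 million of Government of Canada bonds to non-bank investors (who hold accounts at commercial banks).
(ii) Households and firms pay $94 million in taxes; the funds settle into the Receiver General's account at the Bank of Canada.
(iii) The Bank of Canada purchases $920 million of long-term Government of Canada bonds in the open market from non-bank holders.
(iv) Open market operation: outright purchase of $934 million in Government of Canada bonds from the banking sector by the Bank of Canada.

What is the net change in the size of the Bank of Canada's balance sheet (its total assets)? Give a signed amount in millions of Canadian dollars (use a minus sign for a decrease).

+$1650 million

Asset sale (to non-banks) $204 million: a Bank of Canada asset is shed → −$204M.
Government account inflow $94 million: only the composition of liabilities changes → 0.
Asset purchase (from non-banks) $920 million: a Bank of Canada asset is acquired → +$920M.
OMO purchase (from banks) $934 million: a Bank of Canada asset is acquired → +$934M.
Net: −204 + 0 + 920 + 934 = +$1650 million.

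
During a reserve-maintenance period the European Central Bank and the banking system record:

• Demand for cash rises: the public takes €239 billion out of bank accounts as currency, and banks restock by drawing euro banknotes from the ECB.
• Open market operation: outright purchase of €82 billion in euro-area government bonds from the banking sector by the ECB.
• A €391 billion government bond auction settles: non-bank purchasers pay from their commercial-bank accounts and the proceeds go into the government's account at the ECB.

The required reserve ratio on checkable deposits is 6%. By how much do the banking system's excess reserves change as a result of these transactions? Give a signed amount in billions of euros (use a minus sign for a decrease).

-€510.2 billion

Currency withdrawal €239 billion: reserves −€239B, deposits −€239B.
OMO purchase (from banks) €82 billion: reserves +€82B, deposits 0.
Government account inflow €391 billion: reserves −€391B, deposits −€391B.
Totals: Δreserves = −€548B, Δdeposits = −€630B.
Δrequired reserves = 6% × −€630B = −€37.8B.
Δexcess reserves = Δreserves − Δrequired = −€548B − (−€37.8B) = -€510.2 billion.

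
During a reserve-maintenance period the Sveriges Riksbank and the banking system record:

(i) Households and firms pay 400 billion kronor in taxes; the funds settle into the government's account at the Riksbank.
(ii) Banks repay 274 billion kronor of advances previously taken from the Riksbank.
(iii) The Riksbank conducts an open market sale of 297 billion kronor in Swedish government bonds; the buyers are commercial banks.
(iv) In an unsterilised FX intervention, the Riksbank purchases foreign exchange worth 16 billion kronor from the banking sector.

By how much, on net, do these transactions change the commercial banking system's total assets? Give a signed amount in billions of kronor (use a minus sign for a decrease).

-674 billion

Riksbank balance sheet:
  Assets:      Securities −297B, Loans to banks −274B, Foreign assets +16B
  Liabilities: Bank reserves −955B, Government deposits +400B
Commercial banking system:
  Assets:      Reserves at CB −955B, Securities +297B, Foreign assets −16B
  Liabilities: Checkable deposits −400B, Borrowings from CB −274B
Change in total bank assets = -674 billion.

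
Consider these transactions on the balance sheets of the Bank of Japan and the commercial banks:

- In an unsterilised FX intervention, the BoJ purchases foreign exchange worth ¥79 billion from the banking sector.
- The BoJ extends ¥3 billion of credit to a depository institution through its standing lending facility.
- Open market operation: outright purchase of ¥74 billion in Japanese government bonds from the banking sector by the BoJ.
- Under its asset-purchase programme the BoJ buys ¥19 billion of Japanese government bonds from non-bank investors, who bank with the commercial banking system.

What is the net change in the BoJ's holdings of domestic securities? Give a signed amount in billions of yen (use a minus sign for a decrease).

FX purchase ¥79 billion: the BoJ's securities portfolio is untouched → 0.
Discount-window loan ¥3 billion: the BoJ's securities portfolio is untouched → 0.
OMO purchase (from banks) ¥74 billion: securities added to the BoJ's portfolio → +¥74B.
Asset purchase (from non-banks) ¥19 billion: securities added to the BoJ's portfolio → +¥19B.
Net: 0 + 0 + 74 + 19 = +¥93 billion.

+¥93 billion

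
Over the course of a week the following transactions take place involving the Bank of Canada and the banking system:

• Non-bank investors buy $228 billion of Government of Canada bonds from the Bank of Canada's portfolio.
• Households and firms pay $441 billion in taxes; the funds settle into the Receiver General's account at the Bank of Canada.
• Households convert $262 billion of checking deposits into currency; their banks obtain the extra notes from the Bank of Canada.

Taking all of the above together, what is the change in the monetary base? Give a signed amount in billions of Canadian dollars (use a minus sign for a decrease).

-$669 billion

Asset sale (to non-banks) $228 billion: Bank of Canada balance sheet contracts → −$228B.
Government account inflow $441 billion: reserves shift to a non-base liability → −$441B.
Currency withdrawal $262 billion: just a shift between currency and reserves — both are base money → 0.
Net: −228 − 441 + 0 = -$669 billion.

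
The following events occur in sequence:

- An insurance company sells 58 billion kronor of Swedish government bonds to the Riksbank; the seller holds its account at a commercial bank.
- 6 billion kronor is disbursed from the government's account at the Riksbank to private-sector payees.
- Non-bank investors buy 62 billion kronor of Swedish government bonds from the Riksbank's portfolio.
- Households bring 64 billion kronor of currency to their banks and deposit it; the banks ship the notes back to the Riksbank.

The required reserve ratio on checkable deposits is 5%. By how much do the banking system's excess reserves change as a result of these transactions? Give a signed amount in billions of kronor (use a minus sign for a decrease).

Asset purchase (from non-banks) 58 billion kronor: reserves +58B, deposits +58B.
Government spending 6 billion kronor: reserves +6B, deposits +6B.
Asset sale (to non-banks) 62 billion kronor: reserves −62B, deposits −62B.
Currency deposit 64 billion kronor: reserves +64B, deposits +64B.
Totals: Δreserves = +66B, Δdeposits = +66B.
Δrequired reserves = 5% × +66B = +3.3B.
Δexcess reserves = Δreserves − Δrequired = +66B − (+3.3B) = +62.7 billion.

+62.7 billion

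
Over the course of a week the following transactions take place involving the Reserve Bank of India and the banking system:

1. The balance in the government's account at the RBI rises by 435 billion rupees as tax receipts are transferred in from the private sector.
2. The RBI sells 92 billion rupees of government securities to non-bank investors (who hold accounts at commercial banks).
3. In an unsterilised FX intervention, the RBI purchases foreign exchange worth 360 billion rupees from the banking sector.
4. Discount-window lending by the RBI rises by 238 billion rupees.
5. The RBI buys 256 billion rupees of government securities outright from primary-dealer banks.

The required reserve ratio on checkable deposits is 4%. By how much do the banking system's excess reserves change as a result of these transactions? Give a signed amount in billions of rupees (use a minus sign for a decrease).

Government account inflow 435 billion rupees: reserves −435B, deposits −435B.
Asset sale (to non-banks) 92 billion rupees: reserves −92B, deposits −92B.
FX purchase 360 billion rupees: reserves +360B, deposits 0.
Discount-window loan 238 billion rupees: reserves +238B, deposits 0.
OMO purchase (from banks) 256 billion rupees: reserves +256B, deposits 0.
Totals: Δreserves = +327B, Δdeposits = −527B.
Δrequired reserves = 4% × −527B = −21.08B.
Δexcess reserves = Δreserves − Δrequired = +327B − (−21.08B) = +348.08 billion.

+348.08 billion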